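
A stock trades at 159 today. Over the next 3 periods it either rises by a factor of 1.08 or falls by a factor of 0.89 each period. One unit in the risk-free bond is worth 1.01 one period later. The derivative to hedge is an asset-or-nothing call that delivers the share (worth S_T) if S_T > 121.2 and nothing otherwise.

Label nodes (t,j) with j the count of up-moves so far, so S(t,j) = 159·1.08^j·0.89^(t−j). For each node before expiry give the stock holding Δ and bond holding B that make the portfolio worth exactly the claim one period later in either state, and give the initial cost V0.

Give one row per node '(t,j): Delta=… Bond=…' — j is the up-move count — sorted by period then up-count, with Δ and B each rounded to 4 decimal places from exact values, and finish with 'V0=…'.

(0,0): Delta=1.4937 Bond=-83.9387
(1,0): Delta=2.5207 Bond=-230.1119
(1,1): Delta=1.0000 Bond=0.0000
(2,0): Delta=5.6842 Bond=-630.8352
(2,1): Delta=1.0000 Bond=0.0000
(2,2): Delta=1.0000 Bond=0.0000
V0=153.5595

Since d<R<u, set p* = (R−d)/(u−d) = 0.6316; price each node as the discounted p*-expectation of its children.
At expiry t=3: V(3,0)=0.0000, V(3,1)=136.0194, V(3,2)=165.0573, V(3,3)=200.2942
  t=2,j=0: stock 125.9439 → up 136.0194 (V=136.0194), down 112.0901 (V=0.0000). Price 85.0564; hedge Δ=5.6842, bond B=-630.8352.
  t=2,j=1: stock 152.8308 → up 165.0573 (V=165.0573), down 136.0194 (V=136.0194). Price 152.8308; hedge Δ=1.0000, bond B=0.0000.
  t=2,j=2: stock 185.4576 → up 200.2942 (V=200.2942), down 165.0573 (V=165.0573). Price 185.4576; hedge Δ=1.0000, bond B=0.0000.
  t=1,j=0: stock 141.5100 → up 152.8308 (V=152.8308), down 125.9439 (V=85.0564). Price 126.5953; hedge Δ=2.5207, bond B=-230.1119.
  t=1,j=1: stock 171.7200 → up 185.4576 (V=185.4576), down 152.8308 (V=152.8308). Price 171.7200; hedge Δ=1.0000, bond B=0.0000.
  t=0,j=0: stock 159.0000 → up 171.7200 (V=171.7200), down 141.5100 (V=126.5953). Price 153.5595; hedge Δ=1.4937, bond B=-83.9387.
Self-financing check: at every node Δ·S+B equals the discounted successor values.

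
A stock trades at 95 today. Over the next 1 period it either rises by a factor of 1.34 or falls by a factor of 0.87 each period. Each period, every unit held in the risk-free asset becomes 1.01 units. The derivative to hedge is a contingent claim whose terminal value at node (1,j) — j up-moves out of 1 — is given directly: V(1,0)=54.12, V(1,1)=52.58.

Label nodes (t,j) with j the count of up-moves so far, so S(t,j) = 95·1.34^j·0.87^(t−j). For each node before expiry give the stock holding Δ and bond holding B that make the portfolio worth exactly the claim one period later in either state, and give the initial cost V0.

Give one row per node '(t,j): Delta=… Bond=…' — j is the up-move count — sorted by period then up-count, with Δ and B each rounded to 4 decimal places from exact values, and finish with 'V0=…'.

No-arbitrage ⇒ martingale measure with p* = (R−d)/(u−d) = 0.2979.
Terminal values V(1,·): V(1,0)=54.1200, V(1,1)=52.5800
Node (0,0) S=95.0000: V=(p*·52.5800+(1−p*)·54.1200)/1.01=53.1300; Δ=(52.5800−54.1200)/(127.3000−82.6500)=-0.0345; B=V−Δ·S=56.4066
The time-0 hedge costs 53.1300, which is the no-arbitrage price.

(0,0): Delta=-0.0345 Bond=56.4066
V0=53.1300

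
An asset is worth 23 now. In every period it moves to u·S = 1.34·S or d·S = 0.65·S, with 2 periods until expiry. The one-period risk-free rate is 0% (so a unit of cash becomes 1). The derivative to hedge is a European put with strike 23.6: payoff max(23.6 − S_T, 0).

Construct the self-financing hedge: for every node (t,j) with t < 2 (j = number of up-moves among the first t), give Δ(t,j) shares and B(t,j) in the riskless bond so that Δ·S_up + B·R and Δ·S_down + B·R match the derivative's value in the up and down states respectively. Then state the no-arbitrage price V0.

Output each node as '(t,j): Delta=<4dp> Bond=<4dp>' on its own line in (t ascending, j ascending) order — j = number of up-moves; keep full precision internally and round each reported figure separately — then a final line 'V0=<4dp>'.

(0,0): Delta=-0.4343 Bond=15.1428
(1,0): Delta=-1.0000 Bond=23.6000
(1,1): Delta=-0.1677 Bond=6.9272
V0=5.1539

Risk-neutral probability p* = (R−d)/(u−d) = (1−0.65)/(1.34−0.65) = 0.5072.
Payoff layer (t=2): V(2,0)=13.8825, V(2,1)=3.5670, V(2,2)=0.0000
Node (1,0) S=14.9500: V=(p*·3.5670+(1−p*)·13.8825)/1=8.6500; Δ=(3.5670−13.8825)/(20.0330−9.7175)=-1.0000; B=V−Δ·S=23.6000
Node (1,1) S=30.8200: V=(p*·0.0000+(1−p*)·3.5670)/1=1.7577; Δ=(0.0000−3.5670)/(41.2988−20.0330)=-0.1677; B=V−Δ·S=6.9272
Node (0,0) S=23.0000: V=(p*·1.7577+(1−p*)·8.6500)/1=5.1539; Δ=(1.7577−8.6500)/(30.8200−14.9500)=-0.4343; B=V−Δ·S=15.1428
Self-financing check: at every node Δ·S+B equals the discounted successor values.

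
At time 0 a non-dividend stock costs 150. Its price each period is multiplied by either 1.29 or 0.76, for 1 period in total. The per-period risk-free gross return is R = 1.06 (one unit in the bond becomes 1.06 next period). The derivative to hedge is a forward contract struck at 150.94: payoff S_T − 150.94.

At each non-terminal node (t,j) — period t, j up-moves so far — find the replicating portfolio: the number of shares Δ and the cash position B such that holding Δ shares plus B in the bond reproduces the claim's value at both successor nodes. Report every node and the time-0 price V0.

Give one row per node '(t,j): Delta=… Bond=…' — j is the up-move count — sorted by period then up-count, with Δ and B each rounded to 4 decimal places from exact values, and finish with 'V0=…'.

(0,0): Delta=1.0000 Bond=-142.3962
V0=7.6038

No-arbitrage ⇒ martingale measure with p* = (R−d)/(u−d) = 0.5660.
At expiry t=1: V(1,0)=-36.9400, V(1,1)=42.5600
(0,0): S=150.0000. Δ = (V_up−V_dn)/(S_up−S_dn) = (42.5600−-36.9400)/(193.5000−114.0000) = 1.0000. V = [p*·42.5600 + (1−p*)·-36.9400]/1.06 = 7.6038. B = V − Δ·S = -142.3962.
Check: Δ(0,0)·S0 + B(0,0) = 7.6038 = V0.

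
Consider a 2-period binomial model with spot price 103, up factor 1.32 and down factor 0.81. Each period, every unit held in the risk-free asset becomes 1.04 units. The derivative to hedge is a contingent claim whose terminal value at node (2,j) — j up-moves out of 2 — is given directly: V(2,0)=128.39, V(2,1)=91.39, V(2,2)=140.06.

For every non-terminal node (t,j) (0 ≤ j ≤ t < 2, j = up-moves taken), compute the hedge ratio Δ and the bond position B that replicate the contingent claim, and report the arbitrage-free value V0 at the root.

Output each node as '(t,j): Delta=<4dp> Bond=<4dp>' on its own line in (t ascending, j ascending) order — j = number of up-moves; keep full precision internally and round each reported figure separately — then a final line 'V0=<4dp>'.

The replicating-portfolio and risk-neutral prices coincide; use p* = (1.04−0.81)/(1.32−0.81) = 0.4510 for the latter.
Terminal payoffs: V(2,0)=128.3900, V(2,1)=91.3900, V(2,2)=140.0600
(1,0): S=83.4300. Δ = (V_up−V_dn)/(S_up−S_dn) = (91.3900−128.3900)/(110.1276−67.5783) = -0.8696. V = [p*·91.3900 + (1−p*)·128.3900]/1.04 = 107.4074. B = V − Δ·S = 179.9564.
(1,1): S=135.9600. Δ = (V_up−V_dn)/(S_up−S_dn) = (140.0600−91.3900)/(179.4672−110.1276) = 0.7019. V = [p*·140.0600 + (1−p*)·91.3900]/1.04 = 108.9800. B = V − Δ·S = 13.5486.
(0,0): S=103.0000. Δ = (V_up−V_dn)/(S_up−S_dn) = (108.9800−107.4074)/(135.9600−83.4300) = 0.0299. V = [p*·108.9800 + (1−p*)·107.4074]/1.04 = 103.9583. B = V − Δ·S = 100.8748.
Self-financing check: at every node Δ·S+B equals the discounted successor values.

(0,0): Delta=0.0299 Bond=100.8748
(1,0): Delta=-0.8696 Bond=179.9564
(1,1): Delta=0.7019 Bond=13.5486
V0=103.9583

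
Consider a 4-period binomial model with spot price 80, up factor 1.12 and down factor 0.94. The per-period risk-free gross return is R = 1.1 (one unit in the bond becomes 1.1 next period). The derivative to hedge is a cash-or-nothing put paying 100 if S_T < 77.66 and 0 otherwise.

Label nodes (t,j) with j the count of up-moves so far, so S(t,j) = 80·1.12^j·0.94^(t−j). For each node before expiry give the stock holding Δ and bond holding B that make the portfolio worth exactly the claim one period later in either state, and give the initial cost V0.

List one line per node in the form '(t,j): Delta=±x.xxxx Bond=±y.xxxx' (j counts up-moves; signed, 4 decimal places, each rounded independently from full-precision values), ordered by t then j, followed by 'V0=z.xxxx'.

No-arbitrage ⇒ martingale measure with p* = (R−d)/(u−d) = 0.8889.
Payoff layer (t=4): V(4,0)=100.0000, V(4,1)=100.0000, V(4,2)=0.0000, V(4,3)=0.0000, V(4,4)=0.0000
(3,0): S=66.4467. Δ = (V_up−V_dn)/(S_up−S_dn) = (100.0000−100.0000)/(74.4203−62.4599) = 0.0000. V = [p*·100.0000 + (1−p*)·100.0000]/1.1 = 90.9091. B = V − Δ·S = 90.9091.
(3,1): S=79.1706. Δ = (V_up−V_dn)/(S_up−S_dn) = (0.0000−100.0000)/(88.6710−74.4203) = -7.0172. V = [p*·0.0000 + (1−p*)·100.0000]/1.1 = 10.1010. B = V − Δ·S = 565.6566.
(3,2): S=94.3309. Δ = (V_up−V_dn)/(S_up−S_dn) = (0.0000−0.0000)/(105.6506−88.6710) = 0.0000. V = [p*·0.0000 + (1−p*)·0.0000]/1.1 = 0.0000. B = V − Δ·S = 0.0000.
(3,3): S=112.3942. Δ = (V_up−V_dn)/(S_up−S_dn) = (0.0000−0.0000)/(125.8815−105.6506) = 0.0000. V = [p*·0.0000 + (1−p*)·0.0000]/1.1 = 0.0000. B = V − Δ·S = 0.0000.
(2,0): S=70.6880. Δ = (V_up−V_dn)/(S_up−S_dn) = (10.1010−90.9091)/(79.1706−66.4467) = -6.3509. V = [p*·10.1010 + (1−p*)·90.9091]/1.1 = 17.3452. B = V − Δ·S = 466.2790.
(2,1): S=84.2240. Δ = (V_up−V_dn)/(S_up−S_dn) = (0.0000−10.1010)/(94.3309−79.1706) = -0.6663. V = [p*·0.0000 + (1−p*)·10.1010]/1.1 = 1.0203. B = V − Δ·S = 57.1370.
(2,2): S=100.3520. Δ = (V_up−V_dn)/(S_up−S_dn) = (0.0000−0.0000)/(112.3942−94.3309) = 0.0000. V = [p*·0.0000 + (1−p*)·0.0000]/1.1 = 0.0000. B = V − Δ·S = 0.0000.
(1,0): S=75.2000. Δ = (V_up−V_dn)/(S_up−S_dn) = (1.0203−17.3452)/(84.2240−70.6880) = -1.2060. V = [p*·1.0203 + (1−p*)·17.3452]/1.1 = 2.5765. B = V − Δ·S = 93.2702.
(1,1): S=89.6000. Δ = (V_up−V_dn)/(S_up−S_dn) = (0.0000−1.0203)/(100.3520−84.2240) = -0.0633. V = [p*·0.0000 + (1−p*)·1.0203]/1.1 = 0.1031. B = V − Δ·S = 5.7714.
(0,0): S=80.0000. Δ = (V_up−V_dn)/(S_up−S_dn) = (0.1031−2.5765)/(89.6000−75.2000) = -0.1718. V = [p*·0.1031 + (1−p*)·2.5765]/1.1 = 0.3435. B = V − Δ·S = 14.0850.
Each (Δ,B) replicates both successor values, so the strategy is self-financing and V0 is arbitrage-free.

(0,0): Delta=-0.1718 Bond=14.0850
(1,0): Delta=-1.2060 Bond=93.2702
(1,1): Delta=-0.0633 Bond=5.7714
(2,0): Delta=-6.3509 Bond=466.2790
(2,1): Delta=-0.6663 Bond=57.1370
(2,2): Delta=0.0000 Bond=0.0000
(3,0): Delta=0.0000 Bond=90.9091
(3,1): Delta=-7.0172 Bond=565.6566
(3,2): Delta=0.0000 Bond=0.0000
(3,3): Delta=0.0000 Bond=0.0000
V0=0.3435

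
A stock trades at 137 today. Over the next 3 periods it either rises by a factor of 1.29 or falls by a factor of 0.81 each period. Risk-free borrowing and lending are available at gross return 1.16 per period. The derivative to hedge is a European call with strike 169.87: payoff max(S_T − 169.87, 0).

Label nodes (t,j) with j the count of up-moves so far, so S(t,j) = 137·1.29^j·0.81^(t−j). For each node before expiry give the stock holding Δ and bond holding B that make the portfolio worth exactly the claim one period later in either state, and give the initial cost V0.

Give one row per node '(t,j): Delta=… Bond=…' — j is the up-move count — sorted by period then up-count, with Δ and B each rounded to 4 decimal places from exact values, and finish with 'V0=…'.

(0,0): Delta=0.7236 Bond=-64.1799
(1,0): Delta=0.1746 Bond=-13.5293
(1,1): Delta=0.8516 Bond=-97.0760
(2,0): Delta=0.0000 Bond=0.0000
(2,1): Delta=0.2153 Bond=-21.5232
(2,2): Delta=1.0000 Bond=-146.4397
V0=34.9493

Risk-neutral probability p* = (R−d)/(u−d) = (1.16−0.81)/(1.29−0.81) = 0.7292.
Terminal values V(3,·): V(3,0)=0.0000, V(3,1)=0.0000, V(3,2)=14.7952, V(3,3)=124.2264
(2,0): S=89.8857. Δ = (V_up−V_dn)/(S_up−S_dn) = (0.0000−0.0000)/(115.9526−72.8074) = 0.0000. V = [p*·0.0000 + (1−p*)·0.0000]/1.16 = 0.0000. B = V − Δ·S = 0.0000.
(2,1): S=143.1513. Δ = (V_up−V_dn)/(S_up−S_dn) = (14.7952−0.0000)/(184.6652−115.9526) = 0.2153. V = [p*·14.7952 + (1−p*)·0.0000]/1.16 = 9.3001. B = V − Δ·S = -21.5232.
(2,2): S=227.9817. Δ = (V_up−V_dn)/(S_up−S_dn) = (124.2264−14.7952)/(294.0964−184.6652) = 1.0000. V = [p*·124.2264 + (1−p*)·14.7952]/1.16 = 81.5420. B = V − Δ·S = -146.4397.
(1,0): S=110.9700. Δ = (V_up−V_dn)/(S_up−S_dn) = (9.3001−0.0000)/(143.1513−89.8857) = 0.1746. V = [p*·9.3001 + (1−p*)·0.0000]/1.16 = 5.8460. B = V − Δ·S = -13.5293.
(1,1): S=176.7300. Δ = (V_up−V_dn)/(S_up−S_dn) = (81.5420−9.3001)/(227.9817−143.1513) = 0.8516. V = [p*·81.5420 + (1−p*)·9.3001]/1.16 = 53.4280. B = V − Δ·S = -97.0760.
(0,0): S=137.0000. Δ = (V_up−V_dn)/(S_up−S_dn) = (53.4280−5.8460)/(176.7300−110.9700) = 0.7236. V = [p*·53.4280 + (1−p*)·5.8460]/1.16 = 34.9493. B = V − Δ·S = -64.1799.
The time-0 hedge costs 34.9493, which is the no-arbitrage price.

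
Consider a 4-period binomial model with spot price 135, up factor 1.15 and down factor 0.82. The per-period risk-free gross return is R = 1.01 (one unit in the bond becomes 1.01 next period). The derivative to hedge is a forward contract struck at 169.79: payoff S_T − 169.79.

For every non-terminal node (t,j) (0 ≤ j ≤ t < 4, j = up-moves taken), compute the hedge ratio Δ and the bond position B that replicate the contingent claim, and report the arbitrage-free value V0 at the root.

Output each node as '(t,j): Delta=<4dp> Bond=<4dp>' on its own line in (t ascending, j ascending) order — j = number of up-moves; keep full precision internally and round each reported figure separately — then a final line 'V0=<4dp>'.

(0,0): Delta=1.0000 Bond=-163.1649
(1,0): Delta=1.0000 Bond=-164.7965
(1,1): Delta=1.0000 Bond=-164.7965
(2,0): Delta=1.0000 Bond=-166.4445
(2,1): Delta=1.0000 Bond=-166.4445
(2,2): Delta=1.0000 Bond=-166.4445
(3,0): Delta=1.0000 Bond=-168.1089
(3,1): Delta=1.0000 Bond=-168.1089
(3,2): Delta=1.0000 Bond=-168.1089
(3,3): Delta=1.0000 Bond=-168.1089
V0=-28.1649

The replicating-portfolio and risk-neutral prices coincide; use p* = (1.01−0.82)/(1.15−0.82) = 0.5758 for the latter.
Terminal values V(4,·): V(4,0)=-108.7536, V(4,1)=-84.1901, V(4,2)=-49.7414, V(4,3)=-1.4291, V(4,4)=66.3258
  t=3,j=0: stock 74.4347 → up 85.5999 (V=-84.1901), down 61.0364 (V=-108.7536). Price -93.6742; hedge Δ=1.0000, bond B=-168.1089.
  t=3,j=1: stock 104.3901 → up 120.0486 (V=-49.7414), down 85.5999 (V=-84.1901). Price -63.7188; hedge Δ=1.0000, bond B=-168.1089.
  t=3,j=2: stock 146.4007 → up 168.3609 (V=-1.4291), down 120.0486 (V=-49.7414). Price -21.7082; hedge Δ=1.0000, bond B=-168.1089.
  t=3,j=3: stock 205.3181 → up 236.1158 (V=66.3258), down 168.3609 (V=-1.4291). Price 37.2092; hedge Δ=1.0000, bond B=-168.1089.
  t=2,j=0: stock 90.7740 → up 104.3901 (V=-63.7188), down 74.4347 (V=-93.6742). Price -75.6705; hedge Δ=1.0000, bond B=-166.4445.
  t=2,j=1: stock 127.3050 → up 146.4007 (V=-21.7082), down 104.3901 (V=-63.7188). Price -39.1395; hedge Δ=1.0000, bond B=-166.4445.
  t=2,j=2: stock 178.5375 → up 205.3181 (V=37.2092), down 146.4007 (V=-21.7082). Price 12.0930; hedge Δ=1.0000, bond B=-166.4445.
  t=1,j=0: stock 110.7000 → up 127.3050 (V=-39.1395), down 90.7740 (V=-75.6705). Price -54.0965; hedge Δ=1.0000, bond B=-164.7965.
  t=1,j=1: stock 155.2500 → up 178.5375 (V=12.0930), down 127.3050 (V=-39.1395). Price -9.5465; hedge Δ=1.0000, bond B=-164.7965.
  t=0,j=0: stock 135.0000 → up 155.2500 (V=-9.5465), down 110.7000 (V=-54.0965). Price -28.1649; hedge Δ=1.0000, bond B=-163.1649.
Self-financing check: at every node Δ·S+B equals the discounted successor values.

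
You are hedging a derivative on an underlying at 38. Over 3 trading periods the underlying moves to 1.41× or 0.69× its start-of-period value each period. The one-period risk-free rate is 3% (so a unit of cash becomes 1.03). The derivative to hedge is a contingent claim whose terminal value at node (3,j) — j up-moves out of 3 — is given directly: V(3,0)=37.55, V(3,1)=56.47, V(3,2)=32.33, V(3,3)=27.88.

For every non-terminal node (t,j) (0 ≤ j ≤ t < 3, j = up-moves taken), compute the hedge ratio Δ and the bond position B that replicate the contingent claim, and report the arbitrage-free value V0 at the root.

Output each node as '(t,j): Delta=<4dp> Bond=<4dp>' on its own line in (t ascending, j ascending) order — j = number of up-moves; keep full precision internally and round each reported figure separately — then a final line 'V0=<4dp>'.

Risk-neutral probability p* = (R−d)/(u−d) = (1.03−0.69)/(1.41−0.69) = 0.4722.
Terminal values V(3,·): V(3,0)=37.5500, V(3,1)=56.4700, V(3,2)=32.3300, V(3,3)=27.8800
Node (2,0) S=18.0918: V=(p*·56.4700+(1−p*)·37.5500)/1.03=45.1305; Δ=(56.4700−37.5500)/(25.5094−12.4833)=1.4525; B=V−Δ·S=18.8528
Node (2,1) S=36.9702: V=(p*·32.3300+(1−p*)·56.4700)/1.03=43.7578; Δ=(32.3300−56.4700)/(52.1280−25.5094)=-0.9069; B=V−Δ·S=77.2856
Node (2,2) S=75.5478: V=(p*·27.8800+(1−p*)·32.3300)/1.03=29.3482; Δ=(27.8800−32.3300)/(106.5224−52.1280)=-0.0818; B=V−Δ·S=35.5287
Node (1,0) S=26.2200: V=(p*·43.7578+(1−p*)·45.1305)/1.03=43.1867; Δ=(43.7578−45.1305)/(36.9702−18.0918)=-0.0727; B=V−Δ·S=45.0932
Node (1,1) S=53.5800: V=(p*·29.3482+(1−p*)·43.7578)/1.03=35.8770; Δ=(29.3482−43.7578)/(75.5478−36.9702)=-0.3735; B=V−Δ·S=55.8904
Node (0,0) S=38.0000: V=(p*·35.8770+(1−p*)·43.1867)/1.03=38.5776; Δ=(35.8770−43.1867)/(53.5800−26.2200)=-0.2672; B=V−Δ·S=48.7300
Check: Δ(0,0)·S0 + B(0,0) = 38.5776 = V0.

(0,0): Delta=-0.2672 Bond=48.7300
(1,0): Delta=-0.0727 Bond=45.0932
(1,1): Delta=-0.3735 Bond=55.8904
(2,0): Delta=1.4525 Bond=18.8528
(2,1): Delta=-0.9069 Bond=77.2856
(2,2): Delta=-0.0818 Bond=35.5287
V0=38.5776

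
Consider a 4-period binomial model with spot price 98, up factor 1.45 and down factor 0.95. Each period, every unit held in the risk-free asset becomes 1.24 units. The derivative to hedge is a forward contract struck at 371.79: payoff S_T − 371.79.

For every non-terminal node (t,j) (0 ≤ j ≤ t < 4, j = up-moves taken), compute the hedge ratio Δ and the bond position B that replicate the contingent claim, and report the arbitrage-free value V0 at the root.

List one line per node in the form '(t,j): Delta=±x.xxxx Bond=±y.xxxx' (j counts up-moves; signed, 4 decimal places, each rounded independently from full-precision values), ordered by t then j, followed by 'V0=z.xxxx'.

(0,0): Delta=1.0000 Bond=-157.2574
(1,0): Delta=1.0000 Bond=-194.9991
(1,1): Delta=1.0000 Bond=-194.9991
(2,0): Delta=1.0000 Bond=-241.7989
(2,1): Delta=1.0000 Bond=-241.7989
(2,2): Delta=1.0000 Bond=-241.7989
(3,0): Delta=1.0000 Bond=-299.8306
(3,1): Delta=1.0000 Bond=-299.8306
(3,2): Delta=1.0000 Bond=-299.8306
(3,3): Delta=1.0000 Bond=-299.8306
V0=-59.2574

Since d<R<u, set p* = (R−d)/(u−d) = 0.5800; price each node as the discounted p*-expectation of its children.
Payoff layer (t=4): V(4,0)=-291.9684, V(4,1)=-249.9570, V(4,2)=-185.8344, V(4,3)=-87.9630, V(4,4)=61.4196
(3,0): S=84.0227. Δ = (V_up−V_dn)/(S_up−S_dn) = (-249.9570−-291.9684)/(121.8330−79.8216) = 1.0000. V = [p*·-249.9570 + (1−p*)·-291.9684]/1.24 = -215.8079. B = V − Δ·S = -299.8306.
(3,1): S=128.2452. Δ = (V_up−V_dn)/(S_up−S_dn) = (-185.8344−-249.9570)/(185.9556−121.8330) = 1.0000. V = [p*·-185.8344 + (1−p*)·-249.9570]/1.24 = -171.5854. B = V − Δ·S = -299.8306.
(3,2): S=195.7428. Δ = (V_up−V_dn)/(S_up−S_dn) = (-87.9630−-185.8344)/(283.8270−185.9556) = 1.0000. V = [p*·-87.9630 + (1−p*)·-185.8344]/1.24 = -104.0879. B = V − Δ·S = -299.8306.
(3,3): S=298.7652. Δ = (V_up−V_dn)/(S_up−S_dn) = (61.4196−-87.9630)/(433.2096−283.8270) = 1.0000. V = [p*·61.4196 + (1−p*)·-87.9630]/1.24 = -1.0654. B = V − Δ·S = -299.8306.
(2,0): S=88.4450. Δ = (V_up−V_dn)/(S_up−S_dn) = (-171.5854−-215.8079)/(128.2452−84.0227) = 1.0000. V = [p*·-171.5854 + (1−p*)·-215.8079]/1.24 = -153.3539. B = V − Δ·S = -241.7989.
(2,1): S=134.9950. Δ = (V_up−V_dn)/(S_up−S_dn) = (-104.0879−-171.5854)/(195.7427−128.2452) = 1.0000. V = [p*·-104.0879 + (1−p*)·-171.5854]/1.24 = -106.8039. B = V − Δ·S = -241.7989.
(2,2): S=206.0450. Δ = (V_up−V_dn)/(S_up−S_dn) = (-1.0654−-104.0879)/(298.7653−195.7428) = 1.0000. V = [p*·-1.0654 + (1−p*)·-104.0879]/1.24 = -35.7539. B = V − Δ·S = -241.7989.
(1,0): S=93.1000. Δ = (V_up−V_dn)/(S_up−S_dn) = (-106.8039−-153.3539)/(134.9950−88.4450) = 1.0000. V = [p*·-106.8039 + (1−p*)·-153.3539]/1.24 = -101.8991. B = V − Δ·S = -194.9991.
(1,1): S=142.1000. Δ = (V_up−V_dn)/(S_up−S_dn) = (-35.7539−-106.8039)/(206.0450−134.9950) = 1.0000. V = [p*·-35.7539 + (1−p*)·-106.8039]/1.24 = -52.8991. B = V − Δ·S = -194.9991.
(0,0): S=98.0000. Δ = (V_up−V_dn)/(S_up−S_dn) = (-52.8991−-101.8991)/(142.1000−93.1000) = 1.0000. V = [p*·-52.8991 + (1−p*)·-101.8991]/1.24 = -59.2574. B = V − Δ·S = -157.2574.
Self-financing check: at every node Δ·S+B equals the discounted successor values.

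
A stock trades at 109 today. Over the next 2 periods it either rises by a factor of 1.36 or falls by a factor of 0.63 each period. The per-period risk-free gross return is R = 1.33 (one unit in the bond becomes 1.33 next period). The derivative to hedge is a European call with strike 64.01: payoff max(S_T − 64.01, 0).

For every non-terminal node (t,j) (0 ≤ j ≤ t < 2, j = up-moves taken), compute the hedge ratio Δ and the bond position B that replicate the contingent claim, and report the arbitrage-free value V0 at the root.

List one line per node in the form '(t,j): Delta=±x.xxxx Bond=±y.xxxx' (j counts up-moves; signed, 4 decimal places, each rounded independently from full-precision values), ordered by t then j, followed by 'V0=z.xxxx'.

(0,0): Delta=0.9919 Bond=-35.2883
(1,0): Delta=0.5861 Bond=-19.0649
(1,1): Delta=1.0000 Bond=-48.1278
V0=72.8335

Since d<R<u, set p* = (R−d)/(u−d) = 0.9589; price each node as the discounted p*-expectation of its children.
Terminal payoffs: V(2,0)=0.0000, V(2,1)=29.3812, V(2,2)=137.5964
(1,0): S=68.6700. Δ = (V_up−V_dn)/(S_up−S_dn) = (29.3812−0.0000)/(93.3912−43.2621) = 0.5861. V = [p*·29.3812 + (1−p*)·0.0000]/1.33 = 21.1833. B = V − Δ·S = -19.0649.
(1,1): S=148.2400. Δ = (V_up−V_dn)/(S_up−S_dn) = (137.5964−29.3812)/(201.6064−93.3912) = 1.0000. V = [p*·137.5964 + (1−p*)·29.3812]/1.33 = 100.1122. B = V − Δ·S = -48.1278.
(0,0): S=109.0000. Δ = (V_up−V_dn)/(S_up−S_dn) = (100.1122−21.1833)/(148.2400−68.6700) = 0.9919. V = [p*·100.1122 + (1−p*)·21.1833]/1.33 = 72.8335. B = V − Δ·S = -35.2883.
Each (Δ,B) replicates both successor values, so the strategy is self-financing and V0 is arbitrage-free.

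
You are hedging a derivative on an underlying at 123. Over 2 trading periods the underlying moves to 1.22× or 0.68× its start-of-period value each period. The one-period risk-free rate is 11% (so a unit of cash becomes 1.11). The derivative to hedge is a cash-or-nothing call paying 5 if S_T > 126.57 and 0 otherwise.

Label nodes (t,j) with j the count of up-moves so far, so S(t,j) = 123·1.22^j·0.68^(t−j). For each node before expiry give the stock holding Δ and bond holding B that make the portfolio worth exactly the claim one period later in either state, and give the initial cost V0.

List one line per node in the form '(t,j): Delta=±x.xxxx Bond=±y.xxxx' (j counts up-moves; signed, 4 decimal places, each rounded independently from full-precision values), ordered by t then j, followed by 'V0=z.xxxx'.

(0,0): Delta=0.0540 Bond=-4.0692
(1,0): Delta=0.0000 Bond=0.0000
(1,1): Delta=0.0617 Bond=-5.6723
V0=2.5732

Since d<R<u, set p* = (R−d)/(u−d) = 0.7963; price each node as the discounted p*-expectation of its children.
Terminal values V(2,·): V(2,0)=0.0000, V(2,1)=0.0000, V(2,2)=5.0000
(1,0): S=83.6400. Δ = (V_up−V_dn)/(S_up−S_dn) = (0.0000−0.0000)/(102.0408−56.8752) = 0.0000. V = [p*·0.0000 + (1−p*)·0.0000]/1.11 = 0.0000. B = V − Δ·S = 0.0000.
(1,1): S=150.0600. Δ = (V_up−V_dn)/(S_up−S_dn) = (5.0000−0.0000)/(183.0732−102.0408) = 0.0617. V = [p*·5.0000 + (1−p*)·0.0000]/1.11 = 3.5869. B = V − Δ·S = -5.6723.
(0,0): S=123.0000. Δ = (V_up−V_dn)/(S_up−S_dn) = (3.5869−0.0000)/(150.0600−83.6400) = 0.0540. V = [p*·3.5869 + (1−p*)·0.0000]/1.11 = 2.5732. B = V − Δ·S = -4.0692.
Check: Δ(0,0)·S0 + B(0,0) = 2.5732 = V0.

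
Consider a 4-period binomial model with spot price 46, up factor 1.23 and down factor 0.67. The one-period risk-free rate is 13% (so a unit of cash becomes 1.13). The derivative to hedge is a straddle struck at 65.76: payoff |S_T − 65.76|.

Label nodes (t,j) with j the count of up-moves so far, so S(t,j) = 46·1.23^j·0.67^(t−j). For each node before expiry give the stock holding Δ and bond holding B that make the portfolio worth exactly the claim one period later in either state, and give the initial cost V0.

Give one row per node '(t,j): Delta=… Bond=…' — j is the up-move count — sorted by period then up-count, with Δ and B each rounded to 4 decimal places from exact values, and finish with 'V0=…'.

(0,0): Delta=0.1789 Bond=8.1793
(1,0): Delta=-1.0000 Bond=45.5750
(1,1): Delta=0.3185 Bond=1.3442
(2,0): Delta=-1.0000 Bond=51.4997
(2,1): Delta=-1.0000 Bond=51.4997
(2,2): Delta=0.4746 Bond=-9.3464
(3,0): Delta=-1.0000 Bond=58.1947
(3,1): Delta=-1.0000 Bond=58.1947
(3,2): Delta=-1.0000 Bond=58.1947
(3,3): Delta=0.6492 Bond=-25.5084
V0=16.4067

No-arbitrage ⇒ martingale measure with p* = (R−d)/(u−d) = 0.8214.
Terminal payoffs: V(4,0)=56.4905, V(4,1)=48.7428, V(4,2)=34.5195, V(4,3)=8.4081, V(4,4)=39.5279
  t=3,j=0: stock 13.8351 → up 17.0172 (V=48.7428), down 9.2695 (V=56.4905). Price 44.3596; hedge Δ=-1.0000, bond B=58.1947.
  t=3,j=1: stock 25.3988 → up 31.2405 (V=34.5195), down 17.0172 (V=48.7428). Price 32.7959; hedge Δ=-1.0000, bond B=58.1947.
  t=3,j=2: stock 46.6276 → up 57.3519 (V=8.4081), down 31.2405 (V=34.5195). Price 11.5671; hedge Δ=-1.0000, bond B=58.1947.
  t=3,j=3: stock 85.5999 → up 105.2879 (V=39.5279), down 57.3519 (V=8.4081). Price 30.0626; hedge Δ=0.6492, bond B=-25.5084.
  t=2,j=0: stock 20.6494 → up 25.3988 (V=32.7959), down 13.8351 (V=44.3596). Price 30.8503; hedge Δ=-1.0000, bond B=51.4997.
  t=2,j=1: stock 37.9086 → up 46.6276 (V=11.5671), down 25.3988 (V=32.7959). Price 13.5911; hedge Δ=-1.0000, bond B=51.4997.
  t=2,j=2: stock 69.5934 → up 85.5999 (V=30.0626), down 46.6276 (V=11.5671). Price 23.6813; hedge Δ=0.4746, bond B=-9.3464.
  t=1,j=0: stock 30.8200 → up 37.9086 (V=13.5911), down 20.6494 (V=30.8503). Price 14.7550; hedge Δ=-1.0000, bond B=45.5750.
  t=1,j=1: stock 56.5800 → up 69.5934 (V=23.6813), down 37.9086 (V=13.5911). Price 19.3624; hedge Δ=0.3185, bond B=1.3442.
  t=0,j=0: stock 46.0000 → up 56.5800 (V=19.3624), down 30.8200 (V=14.7550). Price 16.4067; hedge Δ=0.1789, bond B=8.1793.
Check: Δ(0,0)·S0 + B(0,0) = 16.4067 = V0.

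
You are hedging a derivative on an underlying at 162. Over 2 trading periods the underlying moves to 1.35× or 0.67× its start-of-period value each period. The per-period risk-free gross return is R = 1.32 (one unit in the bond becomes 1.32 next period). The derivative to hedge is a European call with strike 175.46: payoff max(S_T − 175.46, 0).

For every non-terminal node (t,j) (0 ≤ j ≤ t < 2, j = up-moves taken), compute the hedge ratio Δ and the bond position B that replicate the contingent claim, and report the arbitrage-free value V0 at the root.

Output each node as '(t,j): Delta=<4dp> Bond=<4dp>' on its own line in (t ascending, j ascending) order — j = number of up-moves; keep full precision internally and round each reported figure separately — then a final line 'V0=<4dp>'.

(0,0): Delta=0.7874 Bond=-64.7478
(1,0): Delta=0.0000 Bond=0.0000
(1,1): Delta=0.8055 Bond=-89.4117
V0=62.8150

Under the risk-neutral measure, an up-move has probability p* = (R−d)/(u−d) = 0.9559 and values discount at R = 1.32.
Terminal values V(2,·): V(2,0)=0.0000, V(2,1)=0.0000, V(2,2)=119.7850
  t=1,j=0: stock 108.5400 → up 146.5290 (V=0.0000), down 72.7218 (V=0.0000). Price 0.0000; hedge Δ=0.0000, bond B=0.0000.
  t=1,j=1: stock 218.7000 → up 295.2450 (V=119.7850), down 146.5290 (V=0.0000). Price 86.7427; hedge Δ=0.8055, bond B=-89.4117.
  t=0,j=0: stock 162.0000 → up 218.7000 (V=86.7427), down 108.5400 (V=0.0000). Price 62.8150; hedge Δ=0.7874, bond B=-64.7478.
Each (Δ,B) replicates both successor values, so the strategy is self-financing and V0 is arbitrage-free.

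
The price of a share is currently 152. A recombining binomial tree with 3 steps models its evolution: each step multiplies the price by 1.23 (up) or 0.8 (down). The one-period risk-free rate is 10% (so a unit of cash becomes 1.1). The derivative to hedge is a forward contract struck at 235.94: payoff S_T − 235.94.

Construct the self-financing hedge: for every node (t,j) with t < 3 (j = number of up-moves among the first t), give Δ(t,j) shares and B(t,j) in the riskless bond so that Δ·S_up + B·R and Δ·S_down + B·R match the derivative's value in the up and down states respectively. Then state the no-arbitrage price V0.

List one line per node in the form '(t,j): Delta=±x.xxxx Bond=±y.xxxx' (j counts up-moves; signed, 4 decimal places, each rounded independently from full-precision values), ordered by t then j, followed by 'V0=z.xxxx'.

Risk-neutral probability p* = (R−d)/(u−d) = (1.1−0.8)/(1.23−0.8) = 0.6977.
Payoff layer (t=3): V(3,0)=-158.1160, V(3,1)=-116.2856, V(3,2)=-51.9714, V(3,3)=46.9118
(2,0): S=97.2800. Δ = (V_up−V_dn)/(S_up−S_dn) = (-116.2856−-158.1160)/(119.6544−77.8240) = 1.0000. V = [p*·-116.2856 + (1−p*)·-158.1160]/1.1 = -117.2109. B = V − Δ·S = -214.4909.
(2,1): S=149.5680. Δ = (V_up−V_dn)/(S_up−S_dn) = (-51.9714−-116.2856)/(183.9686−119.6544) = 1.0000. V = [p*·-51.9714 + (1−p*)·-116.2856]/1.1 = -64.9229. B = V − Δ·S = -214.4909.
(2,2): S=229.9608. Δ = (V_up−V_dn)/(S_up−S_dn) = (46.9118−-51.9714)/(282.8518−183.9686) = 1.0000. V = [p*·46.9118 + (1−p*)·-51.9714]/1.1 = 15.4699. B = V − Δ·S = -214.4909.
(1,0): S=121.6000. Δ = (V_up−V_dn)/(S_up−S_dn) = (-64.9229−-117.2109)/(149.5680−97.2800) = 1.0000. V = [p*·-64.9229 + (1−p*)·-117.2109]/1.1 = -73.3917. B = V − Δ·S = -194.9917.
(1,1): S=186.9600. Δ = (V_up−V_dn)/(S_up−S_dn) = (15.4699−-64.9229)/(229.9608−149.5680) = 1.0000. V = [p*·15.4699 + (1−p*)·-64.9229]/1.1 = -8.0317. B = V − Δ·S = -194.9917.
(0,0): S=152.0000. Δ = (V_up−V_dn)/(S_up−S_dn) = (-8.0317−-73.3917)/(186.9600−121.6000) = 1.0000. V = [p*·-8.0317 + (1−p*)·-73.3917]/1.1 = -25.2652. B = V − Δ·S = -177.2652.
Check: Δ(0,0)·S0 + B(0,0) = -25.2652 = V0.

(0,0): Delta=1.0000 Bond=-177.2652
(1,0): Delta=1.0000 Bond=-194.9917
(1,1): Delta=1.0000 Bond=-194.9917
(2,0): Delta=1.0000 Bond=-214.4909
(2,1): Delta=1.0000 Bond=-214.4909
(2,2): Delta=1.0000 Bond=-214.4909
V0=-25.2652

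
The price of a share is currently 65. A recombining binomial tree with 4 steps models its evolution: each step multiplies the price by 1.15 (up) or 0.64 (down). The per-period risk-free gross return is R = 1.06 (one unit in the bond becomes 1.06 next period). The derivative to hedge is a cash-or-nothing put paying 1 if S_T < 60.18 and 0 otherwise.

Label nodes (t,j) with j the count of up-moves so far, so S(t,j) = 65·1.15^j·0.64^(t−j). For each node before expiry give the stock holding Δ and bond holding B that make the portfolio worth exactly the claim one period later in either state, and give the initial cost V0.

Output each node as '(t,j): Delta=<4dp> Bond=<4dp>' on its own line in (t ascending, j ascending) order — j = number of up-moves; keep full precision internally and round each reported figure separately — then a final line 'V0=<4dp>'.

(0,0): Delta=-0.0091 Bond=0.7066
(1,0): Delta=-0.0285 Bond=1.5542
(1,1): Delta=-0.0068 Bond=0.5764
(2,0): Delta=0.0000 Bond=0.8900
(2,1): Delta=-0.0318 Bond=1.8098
(2,2): Delta=-0.0038 Bond=0.3542
(3,0): Delta=0.0000 Bond=0.9434
(3,1): Delta=0.0000 Bond=0.9434
(3,2): Delta=-0.0356 Bond=2.1273
(3,3): Delta=0.0000 Bond=0.0000
V0=0.1155

Risk-neutral probability p* = (R−d)/(u−d) = (1.06−0.64)/(1.15−0.64) = 0.8235.
At expiry t=4: V(4,0)=1.0000, V(4,1)=1.0000, V(4,2)=1.0000, V(4,3)=0.0000, V(4,4)=0.0000
  t=3,j=0: stock 17.0394 → up 19.5953 (V=1.0000), down 10.9052 (V=1.0000). Price 0.9434; hedge Δ=0.0000, bond B=0.9434.
  t=3,j=1: stock 30.6176 → up 35.2102 (V=1.0000), down 19.5953 (V=1.0000). Price 0.9434; hedge Δ=0.0000, bond B=0.9434.
  t=3,j=2: stock 55.0160 → up 63.2684 (V=0.0000), down 35.2102 (V=1.0000). Price 0.1665; hedge Δ=-0.0356, bond B=2.1273.
  t=3,j=3: stock 98.8569 → up 113.6854 (V=0.0000), down 63.2684 (V=0.0000). Price 0.0000; hedge Δ=0.0000, bond B=0.0000.
  t=2,j=0: stock 26.6240 → up 30.6176 (V=0.9434), down 17.0394 (V=0.9434). Price 0.8900; hedge Δ=0.0000, bond B=0.8900.
  t=2,j=1: stock 47.8400 → up 55.0160 (V=0.1665), down 30.6176 (V=0.9434). Price 0.2864; hedge Δ=-0.0318, bond B=1.8098.
  t=2,j=2: stock 85.9625 → up 98.8569 (V=0.0000), down 55.0160 (V=0.1665). Price 0.0277; hedge Δ=-0.0038, bond B=0.3542.
  t=1,j=0: stock 41.6000 → up 47.8400 (V=0.2864), down 26.6240 (V=0.8900). Price 0.3707; hedge Δ=-0.0285, bond B=1.5542.
  t=1,j=1: stock 74.7500 → up 85.9625 (V=0.0277), down 47.8400 (V=0.2864). Price 0.0692; hedge Δ=-0.0068, bond B=0.5764.
  t=0,j=0: stock 65.0000 → up 74.7500 (V=0.0692), down 41.6000 (V=0.3707). Price 0.1155; hedge Δ=-0.0091, bond B=0.7066.
Check: Δ(0,0)·S0 + B(0,0) = 0.1155 = V0.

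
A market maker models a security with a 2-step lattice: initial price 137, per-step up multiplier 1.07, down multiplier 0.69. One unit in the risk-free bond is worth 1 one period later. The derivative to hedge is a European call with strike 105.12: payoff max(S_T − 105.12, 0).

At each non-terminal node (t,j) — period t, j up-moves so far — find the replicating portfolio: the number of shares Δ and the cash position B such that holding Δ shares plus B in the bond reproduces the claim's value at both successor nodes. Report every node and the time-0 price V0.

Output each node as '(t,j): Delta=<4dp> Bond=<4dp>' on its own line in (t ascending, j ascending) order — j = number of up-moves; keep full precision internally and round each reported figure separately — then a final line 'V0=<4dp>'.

The replicating-portfolio and risk-neutral prices coincide; use p* = (1−0.69)/(1.07−0.69) = 0.8158 for the latter.
Terminal payoffs: V(2,0)=0.0000, V(2,1)=0.0000, V(2,2)=51.7313
(1,0): S=94.5300. Δ = (V_up−V_dn)/(S_up−S_dn) = (0.0000−0.0000)/(101.1471−65.2257) = 0.0000. V = [p*·0.0000 + (1−p*)·0.0000]/1 = 0.0000. B = V − Δ·S = 0.0000.
(1,1): S=146.5900. Δ = (V_up−V_dn)/(S_up−S_dn) = (51.7313−0.0000)/(156.8513−101.1471) = 0.9287. V = [p*·51.7313 + (1−p*)·0.0000]/1 = 42.2019. B = V − Δ·S = -93.9331.
(0,0): S=137.0000. Δ = (V_up−V_dn)/(S_up−S_dn) = (42.2019−0.0000)/(146.5900−94.5300) = 0.8106. V = [p*·42.2019 + (1−p*)·0.0000]/1 = 34.4278. B = V − Δ·S = -76.6297.
Check: Δ(0,0)·S0 + B(0,0) = 34.4278 = V0.

(0,0): Delta=0.8106 Bond=-76.6297
(1,0): Delta=0.0000 Bond=0.0000
(1,1): Delta=0.9287 Bond=-93.9331
V0=34.4278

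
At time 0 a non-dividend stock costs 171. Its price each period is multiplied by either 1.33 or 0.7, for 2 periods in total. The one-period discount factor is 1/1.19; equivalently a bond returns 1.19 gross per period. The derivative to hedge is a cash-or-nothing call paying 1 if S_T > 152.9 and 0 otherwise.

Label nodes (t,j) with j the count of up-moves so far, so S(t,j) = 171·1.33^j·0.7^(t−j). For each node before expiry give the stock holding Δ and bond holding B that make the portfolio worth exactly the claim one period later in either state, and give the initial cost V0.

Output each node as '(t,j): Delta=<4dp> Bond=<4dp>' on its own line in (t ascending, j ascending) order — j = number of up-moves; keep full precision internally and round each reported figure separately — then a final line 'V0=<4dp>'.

(0,0): Delta=0.0017 Bond=0.3749
(1,0): Delta=0.0133 Bond=-0.9337
(1,1): Delta=0.0000 Bond=0.8403
V0=0.6713

Under the risk-neutral measure, an up-move has probability p* = (R−d)/(u−d) = 0.7778 and values discount at R = 1.19.
Terminal values V(2,·): V(2,0)=0.0000, V(2,1)=1.0000, V(2,2)=1.0000
(1,0): S=119.7000. Δ = (V_up−V_dn)/(S_up−S_dn) = (1.0000−0.0000)/(159.2010−83.7900) = 0.0133. V = [p*·1.0000 + (1−p*)·0.0000]/1.19 = 0.6536. B = V − Δ·S = -0.9337.
(1,1): S=227.4300. Δ = (V_up−V_dn)/(S_up−S_dn) = (1.0000−1.0000)/(302.4819−159.2010) = 0.0000. V = [p*·1.0000 + (1−p*)·1.0000]/1.19 = 0.8403. B = V − Δ·S = 0.8403.
(0,0): S=171.0000. Δ = (V_up−V_dn)/(S_up−S_dn) = (0.8403−0.6536)/(227.4300−119.7000) = 0.0017. V = [p*·0.8403 + (1−p*)·0.6536]/1.19 = 0.6713. B = V − Δ·S = 0.3749.
Self-financing check: at every node Δ·S+B equals the discounted successor values.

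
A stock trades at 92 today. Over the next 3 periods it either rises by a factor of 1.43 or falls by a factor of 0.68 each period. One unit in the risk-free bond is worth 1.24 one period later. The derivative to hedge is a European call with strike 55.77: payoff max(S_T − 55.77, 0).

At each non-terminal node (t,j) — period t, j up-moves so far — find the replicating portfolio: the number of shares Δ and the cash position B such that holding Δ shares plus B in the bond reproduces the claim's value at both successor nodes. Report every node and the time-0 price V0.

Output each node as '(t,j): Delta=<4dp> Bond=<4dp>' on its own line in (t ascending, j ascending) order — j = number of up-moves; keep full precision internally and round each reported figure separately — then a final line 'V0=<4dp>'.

(0,0): Delta=0.9838 Bond=-27.5279
(1,0): Delta=0.8831 Bond=-27.8386
(1,1): Delta=1.0000 Bond=-36.2708
(2,0): Delta=0.1587 Bond=-3.7022
(2,1): Delta=1.0000 Bond=-44.9758
(2,2): Delta=1.0000 Bond=-44.9758
V0=62.9782

The replicating-portfolio and risk-neutral prices coincide; use p* = (1.24−0.68)/(1.43−0.68) = 0.7467 for the latter.
At expiry t=3: V(3,0)=0.0000, V(3,1)=5.0633, V(3,2)=72.1589, V(3,3)=213.2570
(2,0): S=42.5408. Δ = (V_up−V_dn)/(S_up−S_dn) = (5.0633−0.0000)/(60.8333−28.9277) = 0.1587. V = [p*·5.0633 + (1−p*)·0.0000]/1.24 = 3.0489. B = V − Δ·S = -3.7022.
(2,1): S=89.4608. Δ = (V_up−V_dn)/(S_up−S_dn) = (72.1589−5.0633)/(127.9289−60.8333) = 1.0000. V = [p*·72.1589 + (1−p*)·5.0633]/1.24 = 44.4850. B = V − Δ·S = -44.9758.
(2,2): S=188.1308. Δ = (V_up−V_dn)/(S_up−S_dn) = (213.2570−72.1589)/(269.0270−127.9289) = 1.0000. V = [p*·213.2570 + (1−p*)·72.1589]/1.24 = 143.1550. B = V − Δ·S = -44.9758.
(1,0): S=62.5600. Δ = (V_up−V_dn)/(S_up−S_dn) = (44.4850−3.0489)/(89.4608−42.5408) = 0.8831. V = [p*·44.4850 + (1−p*)·3.0489]/1.24 = 27.4096. B = V − Δ·S = -27.8386.
(1,1): S=131.5600. Δ = (V_up−V_dn)/(S_up−S_dn) = (143.1550−44.4850)/(188.1308−89.4608) = 1.0000. V = [p*·143.1550 + (1−p*)·44.4850]/1.24 = 95.2892. B = V − Δ·S = -36.2708.
(0,0): S=92.0000. Δ = (V_up−V_dn)/(S_up−S_dn) = (95.2892−27.4096)/(131.5600−62.5600) = 0.9838. V = [p*·95.2892 + (1−p*)·27.4096]/1.24 = 62.9782. B = V − Δ·S = -27.5279.
Each (Δ,B) replicates both successor values, so the strategy is self-financing and V0 is arbitrage-free.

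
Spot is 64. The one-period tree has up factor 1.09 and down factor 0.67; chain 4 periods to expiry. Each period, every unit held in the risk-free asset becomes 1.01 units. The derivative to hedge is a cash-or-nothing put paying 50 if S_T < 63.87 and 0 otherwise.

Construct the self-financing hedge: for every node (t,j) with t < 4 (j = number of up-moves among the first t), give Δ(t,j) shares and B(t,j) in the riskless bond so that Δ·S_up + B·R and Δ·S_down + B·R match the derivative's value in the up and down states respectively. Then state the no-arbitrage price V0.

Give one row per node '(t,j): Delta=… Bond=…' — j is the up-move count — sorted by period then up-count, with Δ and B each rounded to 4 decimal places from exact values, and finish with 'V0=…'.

Since d<R<u, set p* = (R−d)/(u−d) = 0.8095; price each node as the discounted p*-expectation of its children.
Payoff layer (t=4): V(4,0)=50.0000, V(4,1)=50.0000, V(4,2)=50.0000, V(4,3)=50.0000, V(4,4)=0.0000
  t=3,j=0: stock 19.2488 → up 20.9812 (V=50.0000), down 12.8967 (V=50.0000). Price 49.5050; hedge Δ=0.0000, bond B=49.5050.
  t=3,j=1: stock 31.3153 → up 34.1336 (V=50.0000), down 20.9812 (V=50.0000). Price 49.5050; hedge Δ=0.0000, bond B=49.5050.
  t=3,j=2: stock 50.9457 → up 55.5308 (V=50.0000), down 34.1336 (V=50.0000). Price 49.5050; hedge Δ=0.0000, bond B=49.5050.
  t=3,j=3: stock 82.8819 → up 90.3412 (V=0.0000), down 55.5308 (V=50.0000). Price 9.4295; hedge Δ=-1.4364, bond B=128.4771.
  t=2,j=0: stock 28.7296 → up 31.3153 (V=49.5050), down 19.2488 (V=49.5050). Price 49.0148; hedge Δ=0.0000, bond B=49.0148.
  t=2,j=1: stock 46.7392 → up 50.9457 (V=49.5050), down 31.3153 (V=49.5050). Price 49.0148; hedge Δ=0.0000, bond B=49.0148.
  t=2,j=2: stock 76.0384 → up 82.8819 (V=9.4295), down 50.9457 (V=49.5050). Price 16.8940; hedge Δ=-1.2549, bond B=112.3117.
  t=1,j=0: stock 42.8800 → up 46.7392 (V=49.0148), down 28.7296 (V=49.0148). Price 48.5295; hedge Δ=0.0000, bond B=48.5295.
  t=1,j=1: stock 69.7600 → up 76.0384 (V=16.8940), down 46.7392 (V=49.0148). Price 22.7844; hedge Δ=-1.0963, bond B=99.2625.
  t=0,j=0: stock 64.0000 → up 69.7600 (V=22.7844), down 42.8800 (V=48.5295). Price 27.4141; hedge Δ=-0.9578, bond B=88.7120.
Each (Δ,B) replicates both successor values, so the strategy is self-financing and V0 is arbitrage-free.

(0,0): Delta=-0.9578 Bond=88.7120
(1,0): Delta=0.0000 Bond=48.5295
(1,1): Delta=-1.0963 Bond=99.2625
(2,0): Delta=0.0000 Bond=49.0148
(2,1): Delta=0.0000 Bond=49.0148
(2,2): Delta=-1.2549 Bond=112.3117
(3,0): Delta=0.0000 Bond=49.5050
(3,1): Delta=0.0000 Bond=49.5050
(3,2): Delta=0.0000 Bond=49.5050
(3,3): Delta=-1.4364 Bond=128.4771
V0=27.4141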